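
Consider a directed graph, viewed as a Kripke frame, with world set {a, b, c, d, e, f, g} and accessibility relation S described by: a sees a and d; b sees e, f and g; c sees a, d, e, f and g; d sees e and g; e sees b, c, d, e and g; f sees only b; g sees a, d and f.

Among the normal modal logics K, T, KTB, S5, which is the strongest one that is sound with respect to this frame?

K

Reflexive (axiom T): no — b is not related to itself.
Symmetric (axiom B): no — a S d but not d S a.
Euclidean (axiom 5): no — b S e and b S f, but not e S f.
So F validates K; T would additionally require S to be reflexive. The strongest is K.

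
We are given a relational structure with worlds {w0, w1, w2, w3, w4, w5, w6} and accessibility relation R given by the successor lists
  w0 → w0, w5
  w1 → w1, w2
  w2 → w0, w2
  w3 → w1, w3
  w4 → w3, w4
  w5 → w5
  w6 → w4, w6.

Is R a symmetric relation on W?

Symmetric: no — w0 R w5 but not w5 R w0.

No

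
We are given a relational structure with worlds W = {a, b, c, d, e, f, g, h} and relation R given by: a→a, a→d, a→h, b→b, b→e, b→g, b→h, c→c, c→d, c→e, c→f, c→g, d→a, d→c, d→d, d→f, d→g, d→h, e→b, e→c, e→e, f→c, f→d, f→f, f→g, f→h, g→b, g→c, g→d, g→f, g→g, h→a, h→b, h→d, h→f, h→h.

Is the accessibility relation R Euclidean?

No

Euclidean: no — b R e and b R g, but not e R g.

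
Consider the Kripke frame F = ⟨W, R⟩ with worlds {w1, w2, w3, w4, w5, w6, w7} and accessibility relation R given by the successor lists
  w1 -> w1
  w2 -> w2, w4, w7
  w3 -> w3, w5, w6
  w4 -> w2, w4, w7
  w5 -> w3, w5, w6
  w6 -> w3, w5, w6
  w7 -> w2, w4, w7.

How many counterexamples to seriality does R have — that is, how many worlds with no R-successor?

R is serial; there are no such worlds.

0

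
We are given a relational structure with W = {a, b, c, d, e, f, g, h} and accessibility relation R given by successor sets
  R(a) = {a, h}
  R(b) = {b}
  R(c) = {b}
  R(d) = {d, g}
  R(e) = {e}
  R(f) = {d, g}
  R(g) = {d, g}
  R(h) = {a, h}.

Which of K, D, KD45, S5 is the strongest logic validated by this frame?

KD45

Serial (axiom D): yes — every world has a successor (e.g. a R a).
Euclidean (axiom 5): yes — any two successors of a common world are R-related.
Transitive (axiom 4): yes — every two-step R-path is closed by a direct edge.
Reflexive (axiom T): no — c is not related to itself.
So F validates K, D, KD45; S5 would additionally require R to be reflexive. The strongest is KD45.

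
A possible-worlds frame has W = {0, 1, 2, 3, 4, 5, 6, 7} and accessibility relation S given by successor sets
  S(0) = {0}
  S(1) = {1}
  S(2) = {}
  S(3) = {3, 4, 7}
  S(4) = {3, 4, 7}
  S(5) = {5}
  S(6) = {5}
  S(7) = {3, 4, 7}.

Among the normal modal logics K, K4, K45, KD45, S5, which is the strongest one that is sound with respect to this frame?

K45

Transitive (axiom 4): yes — every two-step S-path is closed by a direct edge.
Euclidean (axiom 5): yes — any two successors of a common world are S-related.
Serial (axiom D): no — 2 has no S-successor.
Reflexive (axiom T): no — 2 is not related to itself.
So F validates K, K4, K45; KD45 would additionally require S to be serial. The strongest is K45.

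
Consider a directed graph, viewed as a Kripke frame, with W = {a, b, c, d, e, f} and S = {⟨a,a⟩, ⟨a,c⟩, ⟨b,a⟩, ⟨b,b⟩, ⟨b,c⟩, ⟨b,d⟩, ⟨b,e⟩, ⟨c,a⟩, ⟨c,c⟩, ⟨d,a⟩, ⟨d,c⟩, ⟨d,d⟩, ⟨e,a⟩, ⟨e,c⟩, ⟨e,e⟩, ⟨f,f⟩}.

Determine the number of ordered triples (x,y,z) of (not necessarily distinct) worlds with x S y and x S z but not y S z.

Enumerating: (b,a,b), (b,a,d), (b,a,e), (b,c,b), (b,c,d), (b,c,e), (b,d,b), (b,d,e), (b,e,b), (b,e,d), (d,a,d), (d,c,d), (e,a,e), (e,c,e).

14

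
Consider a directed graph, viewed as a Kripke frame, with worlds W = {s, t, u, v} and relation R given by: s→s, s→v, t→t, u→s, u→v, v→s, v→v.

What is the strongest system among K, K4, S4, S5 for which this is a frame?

Transitive (axiom 4): yes — every two-step R-path is closed by a direct edge.
Reflexive (axiom T): no — u is not related to itself.
Euclidean (axiom 5): yes — any two successors of a common world are R-related.
So F validates K, K4; S4 would additionally require R to be reflexive. The strongest is K4.

K4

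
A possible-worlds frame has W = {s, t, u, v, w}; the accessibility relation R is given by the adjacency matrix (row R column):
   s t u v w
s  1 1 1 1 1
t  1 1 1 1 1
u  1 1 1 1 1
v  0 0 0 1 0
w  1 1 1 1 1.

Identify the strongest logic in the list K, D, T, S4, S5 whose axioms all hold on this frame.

S4

Serial (axiom D): yes — every world has a successor (e.g. s R s).
Reflexive (axiom T): yes — every world is R-related to itself.
Transitive (axiom 4): yes — every two-step R-path is closed by a direct edge.
Euclidean (axiom 5): no — s R v and s R t, but not v R t.
So F validates K, D, T, S4; S5 would additionally require R to be Euclidean. The strongest is S4.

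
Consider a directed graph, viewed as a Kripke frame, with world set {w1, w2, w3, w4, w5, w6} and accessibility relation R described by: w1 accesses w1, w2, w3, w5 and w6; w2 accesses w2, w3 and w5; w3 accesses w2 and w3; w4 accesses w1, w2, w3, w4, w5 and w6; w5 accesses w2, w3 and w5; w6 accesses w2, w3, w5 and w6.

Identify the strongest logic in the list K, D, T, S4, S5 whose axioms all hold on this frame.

T

Serial (axiom D): yes — every world has a successor (e.g. w1 R w1).
Reflexive (axiom T): yes — every world is R-related to itself.
Transitive (axiom 4): no — w3 R w2 and w2 R w5, but not w3 R w5.
Euclidean (axiom 5): no — w1 R w2 and w1 R w6, but not w2 R w6.
So F validates K, D, T; S4 would additionally require R to be transitive. The strongest is T.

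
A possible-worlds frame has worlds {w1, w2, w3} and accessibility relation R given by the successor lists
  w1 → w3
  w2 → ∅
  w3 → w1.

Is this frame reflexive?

No

Reflexive: no — w1 is not related to itself.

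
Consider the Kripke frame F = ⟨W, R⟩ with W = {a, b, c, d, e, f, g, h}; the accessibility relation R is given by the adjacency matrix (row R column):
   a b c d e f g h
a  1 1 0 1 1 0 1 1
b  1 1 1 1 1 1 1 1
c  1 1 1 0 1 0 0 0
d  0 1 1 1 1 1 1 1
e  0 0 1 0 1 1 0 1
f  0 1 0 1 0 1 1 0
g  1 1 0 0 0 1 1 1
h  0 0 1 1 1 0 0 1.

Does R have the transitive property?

Transitive: no — a R b and b R c, but not a R c.

No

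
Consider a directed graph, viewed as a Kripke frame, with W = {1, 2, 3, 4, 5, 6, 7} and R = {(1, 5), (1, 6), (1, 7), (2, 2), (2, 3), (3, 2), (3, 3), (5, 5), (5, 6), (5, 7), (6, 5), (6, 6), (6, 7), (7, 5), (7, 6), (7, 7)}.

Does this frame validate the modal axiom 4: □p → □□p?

By correspondence theory, 4 is valid on a frame iff R is transitive.
Transitive: yes — every two-step R-path is closed by a direct edge.

Yes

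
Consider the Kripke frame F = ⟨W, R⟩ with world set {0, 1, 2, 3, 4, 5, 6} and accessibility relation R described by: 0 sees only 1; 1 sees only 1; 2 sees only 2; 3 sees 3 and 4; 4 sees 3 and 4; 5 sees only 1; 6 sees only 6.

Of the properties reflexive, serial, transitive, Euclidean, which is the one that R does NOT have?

Reflexive: no — 0 is not related to itself.
Serial: yes — every world has a successor (e.g. 0 R 1).
Transitive: yes — every two-step R-path is closed by a direct edge.
Euclidean: yes — any two successors of a common world are R-related.
Only reflexive fails.

reflexive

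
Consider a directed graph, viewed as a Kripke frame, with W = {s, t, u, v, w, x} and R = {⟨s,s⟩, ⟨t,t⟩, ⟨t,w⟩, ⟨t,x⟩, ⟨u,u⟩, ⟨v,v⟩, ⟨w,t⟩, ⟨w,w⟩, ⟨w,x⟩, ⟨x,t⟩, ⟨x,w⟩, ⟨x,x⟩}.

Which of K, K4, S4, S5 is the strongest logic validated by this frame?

S5

Transitive (axiom 4): yes — every two-step R-path is closed by a direct edge.
Reflexive (axiom T): yes — every world is R-related to itself.
Euclidean (axiom 5): yes — any two successors of a common world are R-related.
So F validates K, K4, S4, S5. The strongest is S5.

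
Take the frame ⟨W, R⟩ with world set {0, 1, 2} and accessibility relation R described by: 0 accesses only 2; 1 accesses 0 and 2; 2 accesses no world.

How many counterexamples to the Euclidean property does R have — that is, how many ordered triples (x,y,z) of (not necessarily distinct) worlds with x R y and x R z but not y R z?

Enumerating: (0,2,2), (1,0,0), (1,2,0), (1,2,2).

4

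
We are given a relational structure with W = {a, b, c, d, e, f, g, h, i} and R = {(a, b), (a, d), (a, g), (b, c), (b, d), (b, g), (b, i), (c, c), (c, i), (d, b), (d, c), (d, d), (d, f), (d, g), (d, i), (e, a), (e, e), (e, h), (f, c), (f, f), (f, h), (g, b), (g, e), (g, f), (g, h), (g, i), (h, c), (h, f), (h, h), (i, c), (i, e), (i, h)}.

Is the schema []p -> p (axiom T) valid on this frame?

No

Axiom T corresponds to the accessibility relation being reflexive.
Reflexive: no — a is not related to itself.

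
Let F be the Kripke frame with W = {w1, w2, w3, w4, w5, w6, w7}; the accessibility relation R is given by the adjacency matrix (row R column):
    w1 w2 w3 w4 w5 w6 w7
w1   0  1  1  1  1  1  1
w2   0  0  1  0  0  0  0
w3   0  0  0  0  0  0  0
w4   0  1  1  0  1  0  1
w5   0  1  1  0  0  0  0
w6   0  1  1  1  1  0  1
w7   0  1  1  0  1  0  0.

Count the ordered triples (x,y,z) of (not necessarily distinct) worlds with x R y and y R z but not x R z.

R is transitive; there are no such tuples.

0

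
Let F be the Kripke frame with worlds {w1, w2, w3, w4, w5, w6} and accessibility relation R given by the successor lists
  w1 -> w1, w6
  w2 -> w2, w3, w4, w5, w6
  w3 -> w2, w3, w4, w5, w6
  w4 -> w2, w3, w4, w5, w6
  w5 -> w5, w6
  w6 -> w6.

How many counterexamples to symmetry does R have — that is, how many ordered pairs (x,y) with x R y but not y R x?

8

Enumerating: (w1,w6), (w2,w5), (w2,w6), (w3,w5), (w3,w6), (w4,w5), (w4,w6), (w5,w6).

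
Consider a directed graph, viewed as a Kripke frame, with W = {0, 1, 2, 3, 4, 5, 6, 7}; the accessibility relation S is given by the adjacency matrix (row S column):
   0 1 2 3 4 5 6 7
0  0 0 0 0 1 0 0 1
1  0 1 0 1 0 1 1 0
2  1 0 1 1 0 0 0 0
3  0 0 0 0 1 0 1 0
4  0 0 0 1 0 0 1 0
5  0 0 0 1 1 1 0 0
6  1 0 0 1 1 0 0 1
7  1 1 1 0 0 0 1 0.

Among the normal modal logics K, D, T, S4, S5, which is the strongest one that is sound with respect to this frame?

D

Serial (axiom D): yes — every world has a successor (e.g. 0 S 4).
Reflexive (axiom T): no — 0 is not related to itself.
Transitive (axiom 4): no — 0 S 4 and 4 S 3, but not 0 S 3.
Euclidean (axiom 5): no — 0 S 4 and 0 S 7, but not 4 S 7.
So F validates K, D; T would additionally require S to be reflexive. The strongest is D.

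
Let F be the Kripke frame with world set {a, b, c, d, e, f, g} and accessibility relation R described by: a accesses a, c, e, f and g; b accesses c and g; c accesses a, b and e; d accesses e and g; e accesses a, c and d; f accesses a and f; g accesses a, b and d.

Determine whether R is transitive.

Transitive: no — a R c and c R b, but not a R b.

No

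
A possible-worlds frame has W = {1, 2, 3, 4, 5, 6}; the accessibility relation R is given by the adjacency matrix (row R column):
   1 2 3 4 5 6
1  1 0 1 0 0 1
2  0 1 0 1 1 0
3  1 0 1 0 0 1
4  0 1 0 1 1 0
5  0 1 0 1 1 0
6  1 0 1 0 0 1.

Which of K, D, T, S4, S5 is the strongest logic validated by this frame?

Serial (axiom D): yes — every world has a successor (e.g. 1 R 1).
Reflexive (axiom T): yes — every world is R-related to itself.
Transitive (axiom 4): yes — every two-step R-path is closed by a direct edge.
Euclidean (axiom 5): yes — any two successors of a common world are R-related.
So F validates K, D, T, S4, S5. The strongest is S5.

S5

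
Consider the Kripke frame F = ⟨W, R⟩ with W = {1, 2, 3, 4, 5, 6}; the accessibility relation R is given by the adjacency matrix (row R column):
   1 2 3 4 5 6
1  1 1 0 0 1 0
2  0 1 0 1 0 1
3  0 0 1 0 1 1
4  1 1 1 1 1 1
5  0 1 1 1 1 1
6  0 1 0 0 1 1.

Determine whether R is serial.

Serial: yes — every world has a successor (e.g. 1 R 1).

Yes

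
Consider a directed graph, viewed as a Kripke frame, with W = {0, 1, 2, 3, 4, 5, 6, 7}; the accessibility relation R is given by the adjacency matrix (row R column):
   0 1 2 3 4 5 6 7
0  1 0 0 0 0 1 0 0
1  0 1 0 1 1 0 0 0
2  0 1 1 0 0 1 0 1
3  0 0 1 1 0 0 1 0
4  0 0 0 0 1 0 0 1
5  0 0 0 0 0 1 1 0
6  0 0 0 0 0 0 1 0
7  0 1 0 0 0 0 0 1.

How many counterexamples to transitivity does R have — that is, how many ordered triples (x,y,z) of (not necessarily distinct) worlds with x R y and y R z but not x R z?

13

Enumerating: (0,5,6), (1,3,2), (1,3,6), (1,4,7), (2,1,3), (2,1,4), (2,5,6), (3,2,1), (3,2,5), (3,2,7), (4,7,1), (7,1,3), (7,1,4).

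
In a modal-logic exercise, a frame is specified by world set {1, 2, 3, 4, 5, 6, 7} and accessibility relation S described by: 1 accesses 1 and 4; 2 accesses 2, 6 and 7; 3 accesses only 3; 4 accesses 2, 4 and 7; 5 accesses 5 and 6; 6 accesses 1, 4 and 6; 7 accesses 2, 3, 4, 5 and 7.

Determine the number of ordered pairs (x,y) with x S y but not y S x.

Enumerating: (1,4), (2,6), (4,2), (5,6), (6,1), (6,4), (7,3), (7,5).

8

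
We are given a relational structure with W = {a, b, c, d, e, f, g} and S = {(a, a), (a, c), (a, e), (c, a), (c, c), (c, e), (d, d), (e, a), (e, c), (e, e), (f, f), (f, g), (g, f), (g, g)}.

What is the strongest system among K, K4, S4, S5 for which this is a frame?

K4

Transitive (axiom 4): yes — every two-step S-path is closed by a direct edge.
Reflexive (axiom T): no — b is not related to itself.
Euclidean (axiom 5): yes — any two successors of a common world are S-related.
So F validates K, K4; S4 would additionally require S to be reflexive. The strongest is K4.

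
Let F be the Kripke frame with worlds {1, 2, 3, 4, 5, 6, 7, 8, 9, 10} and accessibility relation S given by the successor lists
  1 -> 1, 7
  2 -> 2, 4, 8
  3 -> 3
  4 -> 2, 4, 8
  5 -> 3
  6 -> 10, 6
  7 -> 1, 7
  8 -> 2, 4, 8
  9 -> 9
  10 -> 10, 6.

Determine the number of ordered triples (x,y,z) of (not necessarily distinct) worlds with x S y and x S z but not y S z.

0

S is Euclidean; there are no such tuples.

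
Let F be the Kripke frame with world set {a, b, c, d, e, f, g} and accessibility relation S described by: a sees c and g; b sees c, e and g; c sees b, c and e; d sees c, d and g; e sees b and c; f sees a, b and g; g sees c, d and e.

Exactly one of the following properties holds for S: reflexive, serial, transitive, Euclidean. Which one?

serial

Reflexive: no — a is not related to itself.
Serial: yes — every world has a successor (e.g. a S c).
Transitive: no — a S c and c S b, but not a S b.
Euclidean: no — a S c and a S g, but not c S g.
Only serial holds.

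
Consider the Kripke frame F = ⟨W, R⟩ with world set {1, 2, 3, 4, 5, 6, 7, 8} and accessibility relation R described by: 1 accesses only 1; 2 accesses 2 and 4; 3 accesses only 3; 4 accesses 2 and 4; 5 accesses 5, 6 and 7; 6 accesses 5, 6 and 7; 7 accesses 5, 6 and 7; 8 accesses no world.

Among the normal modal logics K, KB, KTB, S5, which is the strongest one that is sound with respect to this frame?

Symmetric (axiom B): yes — every pair in R has its reverse in R.
Reflexive (axiom T): no — 8 is not related to itself.
Euclidean (axiom 5): yes — any two successors of a common world are R-related.
So F validates K, KB; KTB would additionally require R to be reflexive. The strongest is KB.

KB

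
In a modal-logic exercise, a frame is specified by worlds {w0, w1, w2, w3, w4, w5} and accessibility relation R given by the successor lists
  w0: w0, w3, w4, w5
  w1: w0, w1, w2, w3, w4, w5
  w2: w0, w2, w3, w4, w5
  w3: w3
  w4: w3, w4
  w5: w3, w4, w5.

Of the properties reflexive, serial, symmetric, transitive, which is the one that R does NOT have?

symmetric

Reflexive: yes — every world is R-related to itself.
Serial: yes — every world has a successor (e.g. w0 R w0).
Symmetric: no — w0 R w3 but not w3 R w0.
Transitive: yes — every two-step R-path is closed by a direct edge.
Only symmetric fails.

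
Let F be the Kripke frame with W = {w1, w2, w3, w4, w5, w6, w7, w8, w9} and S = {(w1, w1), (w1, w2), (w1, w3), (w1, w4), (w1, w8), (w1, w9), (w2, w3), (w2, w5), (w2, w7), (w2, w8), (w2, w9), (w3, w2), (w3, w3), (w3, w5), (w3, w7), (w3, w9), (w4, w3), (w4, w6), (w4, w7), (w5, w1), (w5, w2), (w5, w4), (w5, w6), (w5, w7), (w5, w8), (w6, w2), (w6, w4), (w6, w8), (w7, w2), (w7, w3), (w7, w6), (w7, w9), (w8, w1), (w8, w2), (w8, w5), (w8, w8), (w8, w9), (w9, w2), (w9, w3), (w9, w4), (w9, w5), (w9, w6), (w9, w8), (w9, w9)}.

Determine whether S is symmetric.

No

Symmetric: no — w1 S w2 but not w2 S w1.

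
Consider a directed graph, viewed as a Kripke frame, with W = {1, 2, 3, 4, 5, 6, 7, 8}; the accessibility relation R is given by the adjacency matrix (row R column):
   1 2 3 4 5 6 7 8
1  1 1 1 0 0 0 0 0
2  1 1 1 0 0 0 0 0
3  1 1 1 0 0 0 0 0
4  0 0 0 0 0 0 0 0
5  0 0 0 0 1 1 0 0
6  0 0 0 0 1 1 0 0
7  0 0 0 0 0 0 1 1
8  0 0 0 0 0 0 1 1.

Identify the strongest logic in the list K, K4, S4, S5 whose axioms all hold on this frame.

K4

Transitive (axiom 4): yes — every two-step R-path is closed by a direct edge.
Reflexive (axiom T): no — 4 is not related to itself.
Euclidean (axiom 5): yes — any two successors of a common world are R-related.
So F validates K, K4; S4 would additionally require R to be reflexive. The strongest is K4.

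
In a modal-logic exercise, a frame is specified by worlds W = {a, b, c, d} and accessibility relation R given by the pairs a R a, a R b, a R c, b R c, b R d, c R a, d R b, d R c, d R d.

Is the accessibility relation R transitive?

No

Transitive: no — a R b and b R d, but not a R d.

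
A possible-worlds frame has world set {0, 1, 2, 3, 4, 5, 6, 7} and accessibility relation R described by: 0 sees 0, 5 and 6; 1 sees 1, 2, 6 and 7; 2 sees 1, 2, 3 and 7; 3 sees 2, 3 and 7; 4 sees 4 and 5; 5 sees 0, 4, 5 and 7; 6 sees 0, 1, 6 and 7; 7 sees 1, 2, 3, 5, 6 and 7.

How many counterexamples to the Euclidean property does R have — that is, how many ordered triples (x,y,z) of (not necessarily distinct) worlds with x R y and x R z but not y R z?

Enumerating: (0,5,6), (0,6,5), (1,2,6), (1,6,2), (2,1,3), (2,3,1), (5,0,4), (5,0,7), (5,4,0), (5,4,7), (5,7,0), (5,7,4), … and 18 more.
Total: 30.

30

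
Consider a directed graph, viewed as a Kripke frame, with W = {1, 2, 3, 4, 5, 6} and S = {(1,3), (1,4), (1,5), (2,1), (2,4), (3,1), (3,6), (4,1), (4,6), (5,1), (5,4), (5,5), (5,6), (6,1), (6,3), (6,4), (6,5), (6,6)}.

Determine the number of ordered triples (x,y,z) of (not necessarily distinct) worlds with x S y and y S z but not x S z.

Enumerating: (1,3,1), (1,3,6), (1,4,1), (1,4,6), (1,5,1), (1,5,6), (2,1,3), (2,1,5), (2,4,6), (3,1,3), (3,1,4), (3,1,5), … and 11 more.
Total: 23.

23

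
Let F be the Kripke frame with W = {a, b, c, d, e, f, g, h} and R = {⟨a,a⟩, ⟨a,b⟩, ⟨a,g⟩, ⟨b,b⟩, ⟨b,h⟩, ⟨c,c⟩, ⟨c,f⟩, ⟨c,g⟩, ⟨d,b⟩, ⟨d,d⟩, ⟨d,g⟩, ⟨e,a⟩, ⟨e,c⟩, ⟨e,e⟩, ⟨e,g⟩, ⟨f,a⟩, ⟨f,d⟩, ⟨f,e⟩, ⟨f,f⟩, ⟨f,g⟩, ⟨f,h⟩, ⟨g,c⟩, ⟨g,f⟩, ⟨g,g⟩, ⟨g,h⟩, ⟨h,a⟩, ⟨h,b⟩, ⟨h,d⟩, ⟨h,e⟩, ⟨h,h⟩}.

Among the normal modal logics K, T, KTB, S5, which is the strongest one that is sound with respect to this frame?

T

Reflexive (axiom T): yes — every world is R-related to itself.
Symmetric (axiom B): no — a R b but not b R a.
Euclidean (axiom 5): no — a R b and a R g, but not b R g.
So F validates K, T; KTB would additionally require R to be symmetric. The strongest is T.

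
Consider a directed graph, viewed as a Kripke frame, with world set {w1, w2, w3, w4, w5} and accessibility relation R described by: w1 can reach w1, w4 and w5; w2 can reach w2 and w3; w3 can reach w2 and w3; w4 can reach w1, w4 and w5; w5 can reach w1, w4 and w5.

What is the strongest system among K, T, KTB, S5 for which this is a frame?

Reflexive (axiom T): yes — every world is R-related to itself.
Symmetric (axiom B): yes — every pair in R has its reverse in R.
Euclidean (axiom 5): yes — any two successors of a common world are R-related.
So F validates K, T, KTB, S5. The strongest is S5.

S5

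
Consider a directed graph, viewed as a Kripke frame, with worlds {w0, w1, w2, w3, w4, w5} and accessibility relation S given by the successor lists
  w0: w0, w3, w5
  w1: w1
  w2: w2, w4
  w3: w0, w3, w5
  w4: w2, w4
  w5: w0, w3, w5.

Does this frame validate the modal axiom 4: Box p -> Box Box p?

Yes

Axiom 4 corresponds to the accessibility relation being transitive.
Transitive: yes — every two-step S-path is closed by a direct edge.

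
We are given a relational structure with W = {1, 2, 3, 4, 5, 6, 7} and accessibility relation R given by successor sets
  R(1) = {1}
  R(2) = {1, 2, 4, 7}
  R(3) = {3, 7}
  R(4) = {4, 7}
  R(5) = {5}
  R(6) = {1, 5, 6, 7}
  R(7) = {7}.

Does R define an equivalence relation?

Reflexive: yes — every world is R-related to itself.
Symmetric: no — 2 R 1 but not 1 R 2.
Transitive: yes — every two-step R-path is closed by a direct edge.
So R is not an equivalence relation.

No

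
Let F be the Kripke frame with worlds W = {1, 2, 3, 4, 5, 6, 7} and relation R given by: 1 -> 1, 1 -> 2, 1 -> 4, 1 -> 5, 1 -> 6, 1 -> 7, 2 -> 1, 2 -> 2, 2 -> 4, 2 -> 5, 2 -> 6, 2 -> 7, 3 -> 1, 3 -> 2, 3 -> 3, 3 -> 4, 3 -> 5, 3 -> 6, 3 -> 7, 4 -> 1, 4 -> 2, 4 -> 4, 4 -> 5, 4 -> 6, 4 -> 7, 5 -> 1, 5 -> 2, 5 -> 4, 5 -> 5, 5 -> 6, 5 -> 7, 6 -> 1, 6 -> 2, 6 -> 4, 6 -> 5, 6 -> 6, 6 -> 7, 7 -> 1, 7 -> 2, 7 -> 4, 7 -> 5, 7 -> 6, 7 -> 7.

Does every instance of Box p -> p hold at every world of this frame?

Axiom T corresponds to the accessibility relation being reflexive.
Reflexive: yes — every world is R-related to itself.

Yes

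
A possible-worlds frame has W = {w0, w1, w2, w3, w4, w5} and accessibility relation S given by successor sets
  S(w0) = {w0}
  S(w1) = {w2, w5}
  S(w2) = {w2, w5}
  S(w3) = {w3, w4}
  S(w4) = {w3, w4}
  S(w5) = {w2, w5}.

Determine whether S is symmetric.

Symmetric: no — w1 S w2 but not w2 S w1.

No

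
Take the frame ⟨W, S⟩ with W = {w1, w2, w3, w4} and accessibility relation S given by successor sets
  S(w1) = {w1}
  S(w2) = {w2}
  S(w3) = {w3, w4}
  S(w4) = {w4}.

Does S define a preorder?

Reflexive: yes — every world is S-related to itself.
Transitive: yes — every two-step S-path is closed by a direct edge.
So S is a preorder.

Yes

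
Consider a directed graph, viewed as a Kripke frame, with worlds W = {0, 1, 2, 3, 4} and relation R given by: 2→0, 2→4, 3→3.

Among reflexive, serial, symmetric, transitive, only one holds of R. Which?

transitive

Reflexive: no — 0 is not related to itself.
Serial: no — 0 has no R-successor.
Symmetric: no — 2 R 0 but not 0 R 2.
Transitive: yes — every two-step R-path is closed by a direct edge.
Only transitive holds.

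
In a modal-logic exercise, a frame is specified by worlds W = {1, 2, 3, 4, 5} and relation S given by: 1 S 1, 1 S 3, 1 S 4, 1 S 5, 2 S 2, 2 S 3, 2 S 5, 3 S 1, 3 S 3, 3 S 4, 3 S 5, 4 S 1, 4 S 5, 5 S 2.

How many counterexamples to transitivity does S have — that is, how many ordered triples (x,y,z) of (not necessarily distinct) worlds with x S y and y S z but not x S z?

9

Enumerating: (1,5,2), (2,3,1), (2,3,4), (3,5,2), (4,1,3), (4,1,4), (4,5,2), (5,2,3), (5,2,5).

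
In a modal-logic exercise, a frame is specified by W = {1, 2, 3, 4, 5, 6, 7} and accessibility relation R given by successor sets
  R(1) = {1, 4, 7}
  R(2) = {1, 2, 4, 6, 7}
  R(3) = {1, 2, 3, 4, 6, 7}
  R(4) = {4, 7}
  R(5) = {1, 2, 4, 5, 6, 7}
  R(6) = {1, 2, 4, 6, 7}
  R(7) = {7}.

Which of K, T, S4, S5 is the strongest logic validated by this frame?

Reflexive (axiom T): yes — every world is R-related to itself.
Transitive (axiom 4): yes — every two-step R-path is closed by a direct edge.
Euclidean (axiom 5): no — 1 R 7 and 1 R 4, but not 7 R 4.
So F validates K, T, S4; S5 would additionally require R to be Euclidean. The strongest is S4.

S4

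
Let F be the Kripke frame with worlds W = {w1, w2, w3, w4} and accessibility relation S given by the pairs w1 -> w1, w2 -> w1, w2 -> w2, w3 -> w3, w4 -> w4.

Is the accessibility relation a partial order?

Reflexive: yes — every world is S-related to itself.
Transitive: yes — every two-step S-path is closed by a direct edge.
Antisymmetric: yes — no distinct pair is related both ways.
So S is a partial order.

Yes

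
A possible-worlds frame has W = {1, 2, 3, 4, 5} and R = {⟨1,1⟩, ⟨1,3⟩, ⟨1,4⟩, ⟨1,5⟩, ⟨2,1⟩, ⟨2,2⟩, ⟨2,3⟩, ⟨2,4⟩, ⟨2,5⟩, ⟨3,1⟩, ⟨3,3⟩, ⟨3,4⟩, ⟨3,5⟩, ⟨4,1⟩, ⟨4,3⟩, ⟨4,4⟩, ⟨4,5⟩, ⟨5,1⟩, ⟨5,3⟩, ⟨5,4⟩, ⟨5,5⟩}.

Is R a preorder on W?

Yes

Reflexive: yes — every world is R-related to itself.
Transitive: yes — every two-step R-path is closed by a direct edge.
So R is a preorder.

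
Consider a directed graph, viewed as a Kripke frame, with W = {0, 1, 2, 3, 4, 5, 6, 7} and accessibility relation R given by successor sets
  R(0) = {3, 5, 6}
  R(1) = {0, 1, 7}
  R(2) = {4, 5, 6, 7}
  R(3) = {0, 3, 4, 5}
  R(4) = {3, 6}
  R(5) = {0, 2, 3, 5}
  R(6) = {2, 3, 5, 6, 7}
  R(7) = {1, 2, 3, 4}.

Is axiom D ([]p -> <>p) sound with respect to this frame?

Yes

The schema D characterises exactly the serial frames.
Serial: yes — every world has a successor (e.g. 0 R 3).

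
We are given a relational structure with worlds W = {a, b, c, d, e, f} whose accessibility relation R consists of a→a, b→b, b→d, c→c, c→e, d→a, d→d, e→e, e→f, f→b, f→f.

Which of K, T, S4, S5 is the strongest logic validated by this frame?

T

Reflexive (axiom T): yes — every world is R-related to itself.
Transitive (axiom 4): no — b R d and d R a, but not b R a.
Euclidean (axiom 5): no — b R d and b R b, but not d R b.
So F validates K, T; S4 would additionally require R to be transitive. The strongest is T.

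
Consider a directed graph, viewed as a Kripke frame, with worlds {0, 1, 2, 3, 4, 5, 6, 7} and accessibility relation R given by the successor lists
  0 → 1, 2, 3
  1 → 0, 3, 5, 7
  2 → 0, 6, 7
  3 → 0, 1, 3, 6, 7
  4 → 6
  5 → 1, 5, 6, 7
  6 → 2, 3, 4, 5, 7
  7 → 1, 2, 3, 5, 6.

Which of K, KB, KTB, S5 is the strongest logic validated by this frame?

Symmetric (axiom B): yes — every pair in R has its reverse in R.
Reflexive (axiom T): no — 0 is not related to itself.
Euclidean (axiom 5): no — 0 R 1 and 0 R 2, but not 1 R 2.
So F validates K, KB; KTB would additionally require R to be reflexive. The strongest is KB.

KB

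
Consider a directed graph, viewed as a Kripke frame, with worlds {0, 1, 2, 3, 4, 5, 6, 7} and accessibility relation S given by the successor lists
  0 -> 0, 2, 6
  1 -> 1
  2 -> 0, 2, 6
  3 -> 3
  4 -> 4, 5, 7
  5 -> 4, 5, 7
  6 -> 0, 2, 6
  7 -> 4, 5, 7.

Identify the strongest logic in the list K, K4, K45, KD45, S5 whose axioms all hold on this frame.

S5

Transitive (axiom 4): yes — every two-step S-path is closed by a direct edge.
Euclidean (axiom 5): yes — any two successors of a common world are S-related.
Serial (axiom D): yes — every world has a successor (e.g. 0 S 0).
Reflexive (axiom T): yes — every world is S-related to itself.
So F validates K, K4, K45, KD45, S5. The strongest is S5.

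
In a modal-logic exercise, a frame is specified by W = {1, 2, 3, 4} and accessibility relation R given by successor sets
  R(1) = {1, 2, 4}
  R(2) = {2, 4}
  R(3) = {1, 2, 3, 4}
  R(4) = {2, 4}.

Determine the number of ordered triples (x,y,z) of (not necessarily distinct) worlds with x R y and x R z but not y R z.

Enumerating: (1,2,1), (1,4,1), (3,1,3), (3,2,1), (3,2,3), (3,4,1), (3,4,3).

7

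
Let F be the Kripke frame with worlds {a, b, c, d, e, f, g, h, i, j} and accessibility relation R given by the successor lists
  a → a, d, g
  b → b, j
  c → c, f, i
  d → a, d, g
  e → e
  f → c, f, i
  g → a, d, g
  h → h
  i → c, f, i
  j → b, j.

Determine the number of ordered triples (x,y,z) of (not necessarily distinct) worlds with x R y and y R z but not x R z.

R is transitive; there are no such tuples.

0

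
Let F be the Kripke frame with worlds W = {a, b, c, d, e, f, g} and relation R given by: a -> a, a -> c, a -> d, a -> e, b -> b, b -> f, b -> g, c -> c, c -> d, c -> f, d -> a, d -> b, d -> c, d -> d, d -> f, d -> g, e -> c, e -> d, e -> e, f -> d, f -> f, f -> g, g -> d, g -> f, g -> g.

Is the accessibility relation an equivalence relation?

Reflexive: yes — every world is R-related to itself.
Symmetric: no — a R c but not c R a.
Transitive: no — a R c and c R f, but not a R f.
So R is not an equivalence relation.

No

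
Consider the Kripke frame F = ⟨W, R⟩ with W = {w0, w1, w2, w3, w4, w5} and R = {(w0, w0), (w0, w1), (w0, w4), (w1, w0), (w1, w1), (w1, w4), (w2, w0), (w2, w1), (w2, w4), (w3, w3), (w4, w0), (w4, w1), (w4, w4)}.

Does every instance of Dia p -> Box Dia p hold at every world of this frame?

By correspondence theory, 5 is valid on a frame iff R is Euclidean.
Euclidean: yes — any two successors of a common world are R-related.

Yes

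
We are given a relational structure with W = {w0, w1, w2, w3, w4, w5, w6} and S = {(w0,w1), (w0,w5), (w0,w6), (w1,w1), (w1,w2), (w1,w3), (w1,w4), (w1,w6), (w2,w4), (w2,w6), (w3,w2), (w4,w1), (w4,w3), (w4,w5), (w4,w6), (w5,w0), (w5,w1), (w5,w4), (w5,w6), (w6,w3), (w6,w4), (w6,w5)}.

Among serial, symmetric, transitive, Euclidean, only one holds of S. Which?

Serial: yes — every world has a successor (e.g. w0 S w1).
Symmetric: no — w0 S w1 but not w1 S w0.
Transitive: no — w0 S w1 and w1 S w2, but not w0 S w2.
Euclidean: no — w0 S w1 and w0 S w5, but not w1 S w5.
Only serial holds.

serial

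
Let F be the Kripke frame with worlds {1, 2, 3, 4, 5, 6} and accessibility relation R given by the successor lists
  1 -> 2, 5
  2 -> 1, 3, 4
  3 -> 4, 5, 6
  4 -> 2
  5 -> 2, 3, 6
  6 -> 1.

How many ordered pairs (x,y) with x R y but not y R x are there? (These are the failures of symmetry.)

Enumerating: (1,5), (2,3), (3,4), (3,6), (5,2), (5,6), (6,1).

7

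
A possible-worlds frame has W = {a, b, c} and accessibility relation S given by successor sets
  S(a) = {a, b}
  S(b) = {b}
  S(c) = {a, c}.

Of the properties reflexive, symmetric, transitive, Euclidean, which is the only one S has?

reflexive

Reflexive: yes — every world is S-related to itself.
Symmetric: no — a S b but not b S a.
Transitive: no — c S a and a S b, but not c S b.
Euclidean: no — a S b and a S a, but not b S a.
Only reflexive holds.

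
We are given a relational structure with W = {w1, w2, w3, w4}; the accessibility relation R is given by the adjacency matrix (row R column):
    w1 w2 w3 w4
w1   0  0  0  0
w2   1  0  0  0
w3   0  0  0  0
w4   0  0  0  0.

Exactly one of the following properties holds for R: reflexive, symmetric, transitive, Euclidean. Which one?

Reflexive: no — w1 is not related to itself.
Symmetric: no — w2 R w1 but not w1 R w2.
Transitive: yes — every two-step R-path is closed by a direct edge.
Euclidean: no — w2 R w1 and w2 R w1, but not w1 R w1.
Only transitive holds.

transitive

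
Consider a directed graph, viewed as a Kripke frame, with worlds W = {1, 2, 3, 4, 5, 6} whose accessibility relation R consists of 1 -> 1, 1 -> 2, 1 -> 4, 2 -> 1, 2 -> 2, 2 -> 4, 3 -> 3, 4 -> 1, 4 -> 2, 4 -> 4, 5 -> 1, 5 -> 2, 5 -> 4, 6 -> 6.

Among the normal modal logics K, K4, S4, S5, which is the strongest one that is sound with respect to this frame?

K4

Transitive (axiom 4): yes — every two-step R-path is closed by a direct edge.
Reflexive (axiom T): no — 5 is not related to itself.
Euclidean (axiom 5): yes — any two successors of a common world are R-related.
So F validates K, K4; S4 would additionally require R to be reflexive. The strongest is K4.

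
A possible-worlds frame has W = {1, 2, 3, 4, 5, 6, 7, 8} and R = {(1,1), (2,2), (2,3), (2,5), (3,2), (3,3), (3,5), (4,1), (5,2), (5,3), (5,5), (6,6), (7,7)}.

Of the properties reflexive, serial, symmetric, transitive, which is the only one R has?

Reflexive: no — 4 is not related to itself.
Serial: no — 8 has no R-successor.
Symmetric: no — 4 R 1 but not 1 R 4.
Transitive: yes — every two-step R-path is closed by a direct edge.
Only transitive holds.

transitive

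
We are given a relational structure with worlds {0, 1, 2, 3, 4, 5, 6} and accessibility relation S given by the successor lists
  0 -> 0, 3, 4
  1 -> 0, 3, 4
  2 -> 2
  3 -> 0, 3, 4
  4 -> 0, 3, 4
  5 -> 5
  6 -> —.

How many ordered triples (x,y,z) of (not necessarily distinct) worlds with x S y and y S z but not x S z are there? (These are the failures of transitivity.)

0

S is transitive; there are no such tuples.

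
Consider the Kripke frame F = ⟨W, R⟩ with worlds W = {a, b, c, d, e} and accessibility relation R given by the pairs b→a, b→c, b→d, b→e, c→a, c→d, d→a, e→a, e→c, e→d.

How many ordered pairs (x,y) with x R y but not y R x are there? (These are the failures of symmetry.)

10

Enumerating: (b,a), (b,c), (b,d), (b,e), (c,a), (c,d), (d,a), (e,a), (e,c), (e,d).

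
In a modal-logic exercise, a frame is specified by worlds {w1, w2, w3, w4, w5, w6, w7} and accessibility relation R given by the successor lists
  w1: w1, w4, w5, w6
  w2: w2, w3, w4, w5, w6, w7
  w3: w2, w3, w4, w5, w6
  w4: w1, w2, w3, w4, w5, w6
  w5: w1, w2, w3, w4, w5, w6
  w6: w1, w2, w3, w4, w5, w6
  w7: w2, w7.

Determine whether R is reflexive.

Yes

Reflexive: yes — every world is R-related to itself.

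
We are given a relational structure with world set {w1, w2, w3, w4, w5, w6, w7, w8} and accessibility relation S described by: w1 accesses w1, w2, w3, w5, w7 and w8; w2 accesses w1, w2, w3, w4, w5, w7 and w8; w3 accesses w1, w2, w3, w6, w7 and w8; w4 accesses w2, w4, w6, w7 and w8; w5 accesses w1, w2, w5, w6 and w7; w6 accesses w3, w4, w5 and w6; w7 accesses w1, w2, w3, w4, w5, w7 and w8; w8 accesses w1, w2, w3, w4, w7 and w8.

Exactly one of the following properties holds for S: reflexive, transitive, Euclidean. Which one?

Reflexive: yes — every world is S-related to itself.
Transitive: no — w1 S w2 and w2 S w4, but not w1 S w4.
Euclidean: no — w1 S w3 and w1 S w5, but not w3 S w5.
Only reflexive holds.

reflexive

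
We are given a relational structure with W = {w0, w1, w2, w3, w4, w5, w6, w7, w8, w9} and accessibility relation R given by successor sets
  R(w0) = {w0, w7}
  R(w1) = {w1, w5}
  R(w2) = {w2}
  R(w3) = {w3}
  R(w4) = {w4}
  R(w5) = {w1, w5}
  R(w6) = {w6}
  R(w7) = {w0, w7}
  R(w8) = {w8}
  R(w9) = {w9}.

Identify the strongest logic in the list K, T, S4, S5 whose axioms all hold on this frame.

Reflexive (axiom T): yes — every world is R-related to itself.
Transitive (axiom 4): yes — every two-step R-path is closed by a direct edge.
Euclidean (axiom 5): yes — any two successors of a common world are R-related.
So F validates K, T, S4, S5. The strongest is S5.

S5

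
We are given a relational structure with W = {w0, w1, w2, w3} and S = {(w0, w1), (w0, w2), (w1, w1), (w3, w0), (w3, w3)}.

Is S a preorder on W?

No

Reflexive: no — w0 is not related to itself.
Transitive: no — w3 S w0 and w0 S w1, but not w3 S w1.
So S is not a preorder.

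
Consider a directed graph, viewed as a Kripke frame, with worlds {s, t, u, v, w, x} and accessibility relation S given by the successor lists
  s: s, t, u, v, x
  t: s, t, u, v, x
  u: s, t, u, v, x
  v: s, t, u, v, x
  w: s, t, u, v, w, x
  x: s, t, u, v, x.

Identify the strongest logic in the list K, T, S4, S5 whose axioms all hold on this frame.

S4

Reflexive (axiom T): yes — every world is S-related to itself.
Transitive (axiom 4): yes — every two-step S-path is closed by a direct edge.
Euclidean (axiom 5): no — w S s and w S w, but not s S w.
So F validates K, T, S4; S5 would additionally require S to be Euclidean. The strongest is S4.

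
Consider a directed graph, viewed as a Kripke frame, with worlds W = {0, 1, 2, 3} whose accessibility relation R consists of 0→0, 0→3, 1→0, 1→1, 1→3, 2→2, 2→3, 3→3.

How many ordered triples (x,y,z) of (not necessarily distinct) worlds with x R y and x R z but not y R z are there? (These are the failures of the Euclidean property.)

Enumerating: (0,3,0), (1,0,1), (1,3,0), (1,3,1), (2,3,2).

5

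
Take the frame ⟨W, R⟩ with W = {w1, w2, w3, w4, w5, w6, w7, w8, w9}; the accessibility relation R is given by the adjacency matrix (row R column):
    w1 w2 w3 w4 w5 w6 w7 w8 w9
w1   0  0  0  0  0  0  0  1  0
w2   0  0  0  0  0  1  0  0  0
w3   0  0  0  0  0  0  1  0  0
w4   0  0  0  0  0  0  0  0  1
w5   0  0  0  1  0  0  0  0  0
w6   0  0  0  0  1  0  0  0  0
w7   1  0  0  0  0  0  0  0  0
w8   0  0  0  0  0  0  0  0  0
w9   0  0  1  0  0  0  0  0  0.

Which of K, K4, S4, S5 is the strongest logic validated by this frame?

K

Transitive (axiom 4): no — w2 R w6 and w6 R w5, but not w2 R w5.
Reflexive (axiom T): no — w1 is not related to itself.
Euclidean (axiom 5): no — w1 R w8 and w1 R w8, but not w8 R w8.
So F validates K; K4 would additionally require R to be transitive. The strongest is K.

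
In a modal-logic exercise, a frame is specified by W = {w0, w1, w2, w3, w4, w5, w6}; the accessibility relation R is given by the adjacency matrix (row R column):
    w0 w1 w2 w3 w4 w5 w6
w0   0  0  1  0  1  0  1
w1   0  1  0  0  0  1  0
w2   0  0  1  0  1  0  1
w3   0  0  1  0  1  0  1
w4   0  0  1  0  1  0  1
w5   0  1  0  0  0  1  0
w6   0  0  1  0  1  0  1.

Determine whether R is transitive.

Transitive: yes — every two-step R-path is closed by a direct edge.

Yes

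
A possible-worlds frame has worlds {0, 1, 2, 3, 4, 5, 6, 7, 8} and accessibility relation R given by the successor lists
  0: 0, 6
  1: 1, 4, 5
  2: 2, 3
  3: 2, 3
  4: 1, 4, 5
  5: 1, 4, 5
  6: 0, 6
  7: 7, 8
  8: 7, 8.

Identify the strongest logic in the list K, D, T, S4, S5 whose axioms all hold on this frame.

Serial (axiom D): yes — every world has a successor (e.g. 0 R 0).
Reflexive (axiom T): yes — every world is R-related to itself.
Transitive (axiom 4): yes — every two-step R-path is closed by a direct edge.
Euclidean (axiom 5): yes — any two successors of a common world are R-related.
So F validates K, D, T, S4, S5. The strongest is S5.

S5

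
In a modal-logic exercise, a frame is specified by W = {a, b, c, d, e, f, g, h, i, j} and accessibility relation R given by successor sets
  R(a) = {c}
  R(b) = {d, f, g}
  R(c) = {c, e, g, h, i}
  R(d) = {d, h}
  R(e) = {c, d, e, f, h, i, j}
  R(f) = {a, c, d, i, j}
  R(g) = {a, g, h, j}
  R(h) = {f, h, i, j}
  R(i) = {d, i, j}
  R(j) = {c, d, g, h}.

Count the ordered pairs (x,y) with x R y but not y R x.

26

Enumerating: (a,c), (b,d), (b,f), (b,g), (c,g), (c,h), (c,i), (d,h), (e,d), (e,f), (e,h), (e,i), … and 14 more.
Total: 26.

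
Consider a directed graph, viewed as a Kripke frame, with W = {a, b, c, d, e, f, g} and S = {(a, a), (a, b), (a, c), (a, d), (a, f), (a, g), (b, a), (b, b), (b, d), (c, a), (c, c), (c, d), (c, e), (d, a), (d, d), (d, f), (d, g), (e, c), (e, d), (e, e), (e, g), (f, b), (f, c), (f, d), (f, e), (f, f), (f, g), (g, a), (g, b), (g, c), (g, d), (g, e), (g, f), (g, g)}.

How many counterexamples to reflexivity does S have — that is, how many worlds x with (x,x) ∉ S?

S is reflexive; there are no such worlds.

0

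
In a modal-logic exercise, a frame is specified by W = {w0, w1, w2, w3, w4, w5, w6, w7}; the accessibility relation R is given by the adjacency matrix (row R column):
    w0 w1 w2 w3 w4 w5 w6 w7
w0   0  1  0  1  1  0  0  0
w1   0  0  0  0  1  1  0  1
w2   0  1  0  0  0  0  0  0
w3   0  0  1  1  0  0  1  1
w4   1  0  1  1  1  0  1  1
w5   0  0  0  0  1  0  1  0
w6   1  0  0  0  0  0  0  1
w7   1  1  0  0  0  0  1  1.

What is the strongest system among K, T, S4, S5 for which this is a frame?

K

Reflexive (axiom T): no — w0 is not related to itself.
Transitive (axiom 4): no — w0 R w1 and w1 R w5, but not w0 R w5.
Euclidean (axiom 5): no — w0 R w1 and w0 R w3, but not w1 R w3.
So F validates K; T would additionally require R to be reflexive. The strongest is K.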